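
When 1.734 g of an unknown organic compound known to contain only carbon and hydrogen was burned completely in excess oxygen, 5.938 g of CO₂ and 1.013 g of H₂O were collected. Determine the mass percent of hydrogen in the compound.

6.54%

mol C = 5.938 g CO₂ ÷ 44.009 g/mol = 0.13493 mol
mol H = 2 × 1.013 g H₂O ÷ 18.015 g/mol = 0.11246 mol
mass % H = 0.11336 g ÷ 1.734 g × 100%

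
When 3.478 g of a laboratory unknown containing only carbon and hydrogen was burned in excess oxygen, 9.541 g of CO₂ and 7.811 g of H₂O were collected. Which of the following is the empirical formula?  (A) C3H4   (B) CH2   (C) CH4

mol C = 9.541 g CO₂ ÷ 44.009 g/mol = 0.21680 mol
mol H = 2 × 7.811 g H₂O ÷ 18.015 g/mol = 0.86717 mol
Divide by the smallest (0.21680 mol): C 1.000, H 4.000

(C) CH4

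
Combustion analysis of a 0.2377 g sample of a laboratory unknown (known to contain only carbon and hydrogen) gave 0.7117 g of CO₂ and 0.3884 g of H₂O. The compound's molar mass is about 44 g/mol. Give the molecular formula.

C3H8

mol C = 0.7117 g CO₂ ÷ 44.009 g/mol = 0.016172 mol
mol H = 2 × 0.3884 g H₂O ÷ 18.015 g/mol = 0.043120 mol
Divide by the smallest (0.016172 mol): C 1.000, H 2.666
Multiplying each by 3 gives whole numbers: C 3.00, H 8.00
Empirical formula: C3H8
Empirical-formula mass = 44.10 g/mol; 44 ÷ 44.10 ≈ 1, so the molecular formula is C3H8.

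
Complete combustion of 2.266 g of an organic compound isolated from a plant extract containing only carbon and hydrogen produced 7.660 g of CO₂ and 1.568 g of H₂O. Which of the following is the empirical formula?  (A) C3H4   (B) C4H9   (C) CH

(C) CH

mol C = 7.660 g CO₂ ÷ 44.009 g/mol = 0.17406 mol
mol H = 2 × 1.568 g H₂O ÷ 18.015 g/mol = 0.17408 mol
Divide by the smallest (0.17406 mol): C 1.000, H 1.000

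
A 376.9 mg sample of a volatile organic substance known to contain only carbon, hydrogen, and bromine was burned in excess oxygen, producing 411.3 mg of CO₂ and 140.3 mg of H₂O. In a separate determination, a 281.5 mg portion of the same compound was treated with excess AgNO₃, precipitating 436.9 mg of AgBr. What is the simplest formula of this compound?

mol C = 0.4113 g CO₂ ÷ 44.009 g/mol = 0.0093458 mol
mol H = 2 × 0.1403 g H₂O ÷ 18.015 g/mol = 0.015576 mol
From the AgBr data: mol Br per gram of compound = (0.4369 ÷ 187.772) ÷ 0.2815 = 0.0082656 mol/g, so in the 0.3769 g combustion sample mol Br = 0.0031153 mol
Divide by the smallest (0.0031153 mol): C 3.000, H 5.000, Br 1.000

C3H5Br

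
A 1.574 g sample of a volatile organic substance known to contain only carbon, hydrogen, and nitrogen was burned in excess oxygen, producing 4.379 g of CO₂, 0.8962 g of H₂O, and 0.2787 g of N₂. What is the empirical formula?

mol C = 4.379 g CO₂ ÷ 44.009 g/mol = 0.099502 mol
mol H = 2 × 0.8962 g H₂O ÷ 18.015 g/mol = 0.099495 mol
mol N = 2 × 0.2787 g N₂ ÷ 28.014 g/mol = 0.019897 mol
Divide by the smallest (0.019897 mol): C 5.001, H 5.000, N 1.000

C5H5N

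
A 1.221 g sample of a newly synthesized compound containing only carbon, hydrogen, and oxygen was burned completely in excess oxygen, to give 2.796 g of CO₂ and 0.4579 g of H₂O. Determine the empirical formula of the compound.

mol C = 2.796 g CO₂ ÷ 44.009 g/mol = 0.063532 mol
mol H = 2 × 0.4579 g H₂O ÷ 18.015 g/mol = 0.050835 mol
mass O = 1.221 − (0.76309 + 0.051242) = 0.40667 g → mol O = 0.40667 ÷ 15.999 = 0.025418 mol
Divide by the smallest (0.025418 mol): C 2.499, H 2.000, O 1.000
Multiplying each by 2 gives whole numbers: C 5.00, H 4.00, O 2.00

C5H4O2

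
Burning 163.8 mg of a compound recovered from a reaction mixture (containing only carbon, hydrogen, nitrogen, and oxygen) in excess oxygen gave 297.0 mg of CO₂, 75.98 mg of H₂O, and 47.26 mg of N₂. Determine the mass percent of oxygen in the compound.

mol C = 0.2970 g CO₂ ÷ 44.009 g/mol = 0.0067486 mol
mol H = 2 × 0.07598 g H₂O ÷ 18.015 g/mol = 0.0084352 mol
mol N = 2 × 0.04726 g N₂ ÷ 28.014 g/mol = 0.0033740 mol
mass O = 0.1638 − (0.081058 + 0.0085027 + 0.047260) = 0.026980 g → mol O = 0.026980 ÷ 15.999 = 0.0016863 mol
mass % O = 0.026980 g ÷ 0.1638 g × 100%

16.47%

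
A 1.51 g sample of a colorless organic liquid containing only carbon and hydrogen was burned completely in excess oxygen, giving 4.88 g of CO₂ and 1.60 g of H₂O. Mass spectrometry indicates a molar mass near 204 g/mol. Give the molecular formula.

C15H24

mol C = 4.88 g CO₂ ÷ 44.009 g/mol = 0.1109 mol
mol H = 2 × 1.60 g H₂O ÷ 18.015 g/mol = 0.1776 mol
Divide by the smallest (0.1109 mol): C 1.000, H 1.602
Multiplying each by 5 gives whole numbers: C 5.00, H 8.01
Empirical formula: C5H8
Empirical-formula mass = 68.12 g/mol; 204 ÷ 68.12 ≈ 3, so the molecular formula is C15H24.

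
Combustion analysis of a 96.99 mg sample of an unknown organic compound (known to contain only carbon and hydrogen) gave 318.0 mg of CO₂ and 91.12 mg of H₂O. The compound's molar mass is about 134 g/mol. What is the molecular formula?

C10H14

mol C = 0.3180 g CO₂ ÷ 44.009 g/mol = 0.0072258 mol
mol H = 2 × 0.09112 g H₂O ÷ 18.015 g/mol = 0.010116 mol
Divide by the smallest (0.0072258 mol): C 1.000, H 1.400
Multiplying each by 5 gives whole numbers: C 5.00, H 7.00
Empirical formula: C5H7
Empirical-formula mass = 67.11 g/mol; 134 ÷ 67.11 ≈ 2, so the molecular formula is C10H14.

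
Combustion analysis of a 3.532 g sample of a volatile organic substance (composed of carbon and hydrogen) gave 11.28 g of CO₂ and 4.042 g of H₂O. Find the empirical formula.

C4H7

mol C = 11.28 g CO₂ ÷ 44.009 g/mol = 0.25631 mol
mol H = 2 × 4.042 g H₂O ÷ 18.015 g/mol = 0.44874 mol
Divide by the smallest (0.25631 mol): C 1.000, H 1.751
Multiplying each by 4 gives whole numbers: C 4.00, H 7.00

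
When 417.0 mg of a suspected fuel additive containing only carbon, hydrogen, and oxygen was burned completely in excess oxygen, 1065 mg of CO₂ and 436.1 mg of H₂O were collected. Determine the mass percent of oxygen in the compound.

18.59%

mol C = 1.065 g CO₂ ÷ 44.009 g/mol = 0.024200 mol
mol H = 2 × 0.4361 g H₂O ÷ 18.015 g/mol = 0.048415 mol
mass O = 0.4170 − (0.29066 + 0.048803) = 0.077536 g → mol O = 0.077536 ÷ 15.999 = 0.0048463 mol
mass % O = 0.077536 g ÷ 0.4170 g × 100%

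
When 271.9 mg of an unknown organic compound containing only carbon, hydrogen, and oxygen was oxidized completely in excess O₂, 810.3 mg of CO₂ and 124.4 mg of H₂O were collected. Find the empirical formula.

C8H6O

mol C = 0.8103 g CO₂ ÷ 44.009 g/mol = 0.018412 mol
mol H = 2 × 0.1244 g H₂O ÷ 18.015 g/mol = 0.013811 mol
mass O = 0.2719 − (0.22115 + 0.013921) = 0.036831 g → mol O = 0.036831 ÷ 15.999 = 0.0023021 mol
Divide by the smallest (0.0023021 mol): C 7.998, H 5.999, O 1.000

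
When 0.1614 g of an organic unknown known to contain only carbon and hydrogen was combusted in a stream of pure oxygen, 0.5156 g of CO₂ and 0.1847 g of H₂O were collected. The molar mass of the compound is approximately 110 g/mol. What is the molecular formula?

C8H14

mol C = 0.5156 g CO₂ ÷ 44.009 g/mol = 0.011716 mol
mol H = 2 × 0.1847 g H₂O ÷ 18.015 g/mol = 0.020505 mol
Divide by the smallest (0.011716 mol): C 1.000, H 1.750
Multiplying each by 4 gives whole numbers: C 4.00, H 7.00
Empirical formula: C4H7
Empirical-formula mass = 55.10 g/mol; 110 ÷ 55.10 ≈ 2, so the molecular formula is C8H14.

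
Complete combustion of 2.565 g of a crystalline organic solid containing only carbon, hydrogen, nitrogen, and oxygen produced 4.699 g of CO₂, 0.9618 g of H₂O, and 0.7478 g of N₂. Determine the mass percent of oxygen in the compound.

16.65%

mol C = 4.699 g CO₂ ÷ 44.009 g/mol = 0.10677 mol
mol H = 2 × 0.9618 g H₂O ÷ 18.015 g/mol = 0.10678 mol
mol N = 2 × 0.7478 g N₂ ÷ 28.014 g/mol = 0.053388 mol
mass O = 2.565 − (1.2825 + 0.10763 + 0.74780) = 0.42711 g → mol O = 0.42711 ÷ 15.999 = 0.026696 mol
mass % O = 0.42711 g ÷ 2.565 g × 100%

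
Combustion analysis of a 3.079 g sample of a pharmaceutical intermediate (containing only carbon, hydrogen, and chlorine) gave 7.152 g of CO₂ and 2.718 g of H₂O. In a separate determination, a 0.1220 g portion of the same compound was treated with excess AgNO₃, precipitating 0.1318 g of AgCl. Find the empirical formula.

mol C = 7.152 g CO₂ ÷ 44.009 g/mol = 0.16251 mol
mol H = 2 × 2.718 g H₂O ÷ 18.015 g/mol = 0.30175 mol
From the AgCl data: mol Cl per gram of compound = (0.1318 ÷ 143.318) ÷ 0.1220 = 0.0075380 mol/g, so in the 3.079 g combustion sample mol Cl = 0.023209 mol
Divide by the smallest (0.023209 mol): C 7.002, H 13.001, Cl 1.000

C7H13Cl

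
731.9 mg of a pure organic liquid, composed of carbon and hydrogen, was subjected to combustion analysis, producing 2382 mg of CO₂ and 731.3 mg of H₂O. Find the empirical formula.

C2H3

mol C = 2.382 g CO₂ ÷ 44.009 g/mol = 0.054125 mol
mol H = 2 × 0.7313 g H₂O ÷ 18.015 g/mol = 0.081188 mol
Divide by the smallest (0.054125 mol): C 1.000, H 1.500
Multiplying each by 2 gives whole numbers: C 2.00, H 3.00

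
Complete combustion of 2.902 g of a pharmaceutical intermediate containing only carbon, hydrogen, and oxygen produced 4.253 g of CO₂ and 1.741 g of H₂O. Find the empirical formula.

CH2O

mol C = 4.253 g CO₂ ÷ 44.009 g/mol = 0.096639 mol
mol H = 2 × 1.741 g H₂O ÷ 18.015 g/mol = 0.19328 mol
mass O = 2.902 − (1.1607 + 0.19483) = 1.5464 g → mol O = 1.5464 ÷ 15.999 = 0.096658 mol
Divide by the smallest (0.096639 mol): C 1.000, H 2.000, O 1.000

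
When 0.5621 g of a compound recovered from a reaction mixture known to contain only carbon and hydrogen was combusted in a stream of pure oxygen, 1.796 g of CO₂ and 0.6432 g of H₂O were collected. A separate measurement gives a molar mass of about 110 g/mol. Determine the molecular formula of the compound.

C8H14

mol C = 1.796 g CO₂ ÷ 44.009 g/mol = 0.040810 mol
mol H = 2 × 0.6432 g H₂O ÷ 18.015 g/mol = 0.071407 mol
Divide by the smallest (0.040810 mol): C 1.000, H 1.750
Multiplying each by 4 gives whole numbers: C 4.00, H 7.00
Empirical formula: C4H7
Empirical-formula mass = 55.10 g/mol; 110 ÷ 55.10 ≈ 2, so the molecular formula is C8H14.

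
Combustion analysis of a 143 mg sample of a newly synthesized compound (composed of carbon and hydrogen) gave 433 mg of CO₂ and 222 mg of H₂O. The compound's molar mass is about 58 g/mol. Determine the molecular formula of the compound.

mol C = 0.433 g CO₂ ÷ 44.009 g/mol = 0.009839 mol
mol H = 2 × 0.222 g H₂O ÷ 18.015 g/mol = 0.02465 mol
Divide by the smallest (0.009839 mol): C 1.000, H 2.505
Multiplying each by 2 gives whole numbers: C 2.00, H 5.01
Empirical formula: C2H5
Empirical-formula mass = 29.06 g/mol; 58 ÷ 29.06 ≈ 2, so the molecular formula is C4H10.

C4H10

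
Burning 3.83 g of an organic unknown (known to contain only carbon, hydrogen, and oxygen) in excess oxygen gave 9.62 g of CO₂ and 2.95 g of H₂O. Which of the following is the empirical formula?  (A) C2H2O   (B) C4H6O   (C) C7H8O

(B) C4H6O

mol C = 9.62 g CO₂ ÷ 44.009 g/mol = 0.2186 mol
mol H = 2 × 2.95 g H₂O ÷ 18.015 g/mol = 0.3275 mol
mass O = 3.83 − (2.626 + 0.3301) = 0.8744 g → mol O = 0.8744 ÷ 15.999 = 0.05465 mol
Divide by the smallest (0.05465 mol): C 4.000, H 5.993, O 1.000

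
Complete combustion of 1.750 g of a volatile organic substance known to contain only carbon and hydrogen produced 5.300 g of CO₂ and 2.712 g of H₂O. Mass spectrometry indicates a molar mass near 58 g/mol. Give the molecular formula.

mol C = 5.300 g CO₂ ÷ 44.009 g/mol = 0.12043 mol
mol H = 2 × 2.712 g H₂O ÷ 18.015 g/mol = 0.30108 mol
Divide by the smallest (0.12043 mol): C 1.000, H 2.500
Multiplying each by 2 gives whole numbers: C 2.00, H 5.00
Empirical formula: C2H5
Empirical-formula mass = 29.06 g/mol; 58 ÷ 29.06 ≈ 2, so the molecular formula is C4H10.

C4H10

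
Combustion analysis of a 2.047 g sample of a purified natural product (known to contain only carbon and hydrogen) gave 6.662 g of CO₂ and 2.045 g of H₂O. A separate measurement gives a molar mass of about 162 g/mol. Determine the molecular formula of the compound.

mol C = 6.662 g CO₂ ÷ 44.009 g/mol = 0.15138 mol
mol H = 2 × 2.045 g H₂O ÷ 18.015 g/mol = 0.22703 mol
Divide by the smallest (0.15138 mol): C 1.000, H 1.500
Multiplying each by 2 gives whole numbers: C 2.00, H 3.00
Empirical formula: C2H3
Empirical-formula mass = 27.05 g/mol; 162 ÷ 27.05 ≈ 6, so the molecular formula is C12H18.

C12H18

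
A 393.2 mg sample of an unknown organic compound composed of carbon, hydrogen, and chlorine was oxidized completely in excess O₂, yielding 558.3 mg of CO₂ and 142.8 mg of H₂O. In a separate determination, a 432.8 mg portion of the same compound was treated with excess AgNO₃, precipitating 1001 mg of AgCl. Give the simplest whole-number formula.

mol C = 0.5583 g CO₂ ÷ 44.009 g/mol = 0.012686 mol
mol H = 2 × 0.1428 g H₂O ÷ 18.015 g/mol = 0.015853 mol
From the AgCl data: mol Cl per gram of compound = (1.001 ÷ 143.318) ÷ 0.4328 = 0.016138 mol/g, so in the 0.3932 g combustion sample mol Cl = 0.0063454 mol
Divide by the smallest (0.0063454 mol): C 1.999, H 2.498, Cl 1.000
Multiplying each by 2 gives whole numbers: C 4.00, H 5.00, Cl 2.00

C4H5Cl2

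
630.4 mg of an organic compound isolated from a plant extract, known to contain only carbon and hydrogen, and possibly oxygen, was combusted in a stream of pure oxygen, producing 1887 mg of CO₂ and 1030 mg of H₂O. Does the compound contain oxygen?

no

mol C = 1.887 g CO₂ ÷ 44.009 g/mol = 0.042878 mol
mol H = 2 × 1.030 g H₂O ÷ 18.015 g/mol = 0.11435 mol
C and H together account for 0.63027 g — essentially the entire 0.6304 g sample — so the compound contains no oxygen.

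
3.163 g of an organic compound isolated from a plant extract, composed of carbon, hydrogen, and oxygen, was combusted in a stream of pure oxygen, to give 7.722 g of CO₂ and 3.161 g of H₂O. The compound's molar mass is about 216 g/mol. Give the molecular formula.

C12H24O3

mol C = 7.722 g CO₂ ÷ 44.009 g/mol = 0.17546 mol
mol H = 2 × 3.161 g H₂O ÷ 18.015 g/mol = 0.35093 mol
mass O = 3.163 − (2.1075 + 0.35374) = 0.70176 g → mol O = 0.70176 ÷ 15.999 = 0.043863 mol
Divide by the smallest (0.043863 mol): C 4.000, H 8.001, O 1.000
Empirical formula: C4H8O
Empirical-formula mass = 72.11 g/mol; 216 ÷ 72.11 ≈ 3, so the molecular formula is C12H24O3.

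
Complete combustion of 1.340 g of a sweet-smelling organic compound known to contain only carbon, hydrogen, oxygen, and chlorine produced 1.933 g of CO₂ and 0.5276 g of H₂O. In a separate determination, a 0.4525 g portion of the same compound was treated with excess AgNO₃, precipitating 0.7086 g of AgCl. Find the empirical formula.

mol C = 1.933 g CO₂ ÷ 44.009 g/mol = 0.043923 mol
mol H = 2 × 0.5276 g H₂O ÷ 18.015 g/mol = 0.058573 mol
From the AgCl data: mol Cl per gram of compound = (0.7086 ÷ 143.318) ÷ 0.4525 = 0.010927 mol/g, so in the 1.340 g combustion sample mol Cl = 0.014642 mol
mass O = 1.340 − (0.52756 + 0.059042 + 0.51904) = 0.23436 g → mol O = 0.23436 ÷ 15.999 = 0.014648 mol
Divide by the smallest (0.014642 mol): C 3.000, H 4.000, Cl 1.000, O 1.000

C3H4ClO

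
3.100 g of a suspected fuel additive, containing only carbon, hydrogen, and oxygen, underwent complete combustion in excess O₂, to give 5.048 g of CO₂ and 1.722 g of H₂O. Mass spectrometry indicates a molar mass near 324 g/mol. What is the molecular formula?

C12H20O10

mol C = 5.048 g CO₂ ÷ 44.009 g/mol = 0.11470 mol
mol H = 2 × 1.722 g H₂O ÷ 18.015 g/mol = 0.19117 mol
mass O = 3.100 − (1.3777 + 0.19270) = 1.5296 g → mol O = 1.5296 ÷ 15.999 = 0.095605 mol
Divide by the smallest (0.095605 mol): C 1.200, H 2.000, O 1.000
Multiplying each by 5 gives whole numbers: C 6.00, H 10.00, O 5.00
Empirical formula: C6H10O5
Empirical-formula mass = 162.14 g/mol; 324 ÷ 162.14 ≈ 2, so the molecular formula is C12H20O10.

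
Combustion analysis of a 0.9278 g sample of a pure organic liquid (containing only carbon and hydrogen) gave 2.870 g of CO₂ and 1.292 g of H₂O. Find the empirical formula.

C5H11

mol C = 2.870 g CO₂ ÷ 44.009 g/mol = 0.065214 mol
mol H = 2 × 1.292 g H₂O ÷ 18.015 g/mol = 0.14344 mol
Divide by the smallest (0.065214 mol): C 1.000, H 2.199
Multiplying each by 5 gives whole numbers: C 5.00, H 11.00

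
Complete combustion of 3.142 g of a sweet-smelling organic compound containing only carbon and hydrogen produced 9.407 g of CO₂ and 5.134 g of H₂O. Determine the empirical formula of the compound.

mol C = 9.407 g CO₂ ÷ 44.009 g/mol = 0.21375 mol
mol H = 2 × 5.134 g H₂O ÷ 18.015 g/mol = 0.56997 mol
Divide by the smallest (0.21375 mol): C 1.000, H 2.667
Multiplying each by 3 gives whole numbers: C 3.00, H 8.00

C3H8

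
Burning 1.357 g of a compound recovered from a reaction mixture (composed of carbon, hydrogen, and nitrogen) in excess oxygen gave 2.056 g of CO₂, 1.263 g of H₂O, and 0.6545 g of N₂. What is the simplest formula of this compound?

CH3N

mol C = 2.056 g CO₂ ÷ 44.009 g/mol = 0.046718 mol
mol H = 2 × 1.263 g H₂O ÷ 18.015 g/mol = 0.14022 mol
mol N = 2 × 0.6545 g N₂ ÷ 28.014 g/mol = 0.046727 mol
Divide by the smallest (0.046718 mol): C 1.000, H 3.001, N 1.000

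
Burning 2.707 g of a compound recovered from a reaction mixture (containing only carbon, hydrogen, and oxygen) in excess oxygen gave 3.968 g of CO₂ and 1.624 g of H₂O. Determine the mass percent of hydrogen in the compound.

mol C = 3.968 g CO₂ ÷ 44.009 g/mol = 0.090163 mol
mol H = 2 × 1.624 g H₂O ÷ 18.015 g/mol = 0.18029 mol
mass O = 2.707 − (1.0830 + 0.18174) = 1.4423 g → mol O = 1.4423 ÷ 15.999 = 0.090150 mol
mass % H = 0.18174 g ÷ 2.707 g × 100%

6.71%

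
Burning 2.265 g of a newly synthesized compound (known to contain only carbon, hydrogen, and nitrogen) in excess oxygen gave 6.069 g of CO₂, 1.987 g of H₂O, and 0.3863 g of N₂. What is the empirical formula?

mol C = 6.069 g CO₂ ÷ 44.009 g/mol = 0.13790 mol
mol H = 2 × 1.987 g H₂O ÷ 18.015 g/mol = 0.22059 mol
mol N = 2 × 0.3863 g N₂ ÷ 28.014 g/mol = 0.027579 mol
Divide by the smallest (0.027579 mol): C 5.000, H 7.999, N 1.000

C5H8N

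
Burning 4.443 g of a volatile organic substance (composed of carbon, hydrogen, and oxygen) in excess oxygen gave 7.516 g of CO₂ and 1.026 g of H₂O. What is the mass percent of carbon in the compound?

mol C = 7.516 g CO₂ ÷ 44.009 g/mol = 0.17078 mol
mol H = 2 × 1.026 g H₂O ÷ 18.015 g/mol = 0.11391 mol
mass O = 4.443 − (2.0513 + 0.11482) = 2.2769 g → mol O = 2.2769 ÷ 15.999 = 0.14232 mol
mass % C = 2.0513 g ÷ 4.443 g × 100%

46.17%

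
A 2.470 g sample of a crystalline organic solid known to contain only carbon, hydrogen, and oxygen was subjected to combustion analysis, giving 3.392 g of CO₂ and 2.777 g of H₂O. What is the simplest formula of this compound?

CH4O

mol C = 3.392 g CO₂ ÷ 44.009 g/mol = 0.077075 mol
mol H = 2 × 2.777 g H₂O ÷ 18.015 g/mol = 0.30830 mol
mass O = 2.470 − (0.92575 + 0.31077) = 1.2335 g → mol O = 1.2335 ÷ 15.999 = 0.077098 mol
Divide by the smallest (0.077075 mol): C 1.000, H 4.000, O 1.000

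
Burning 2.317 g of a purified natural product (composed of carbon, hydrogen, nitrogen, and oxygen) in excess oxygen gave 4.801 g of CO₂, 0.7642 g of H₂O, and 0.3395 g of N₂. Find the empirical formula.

mol C = 4.801 g CO₂ ÷ 44.009 g/mol = 0.10909 mol
mol H = 2 × 0.7642 g H₂O ÷ 18.015 g/mol = 0.084840 mol
mol N = 2 × 0.3395 g N₂ ÷ 28.014 g/mol = 0.024238 mol
mass O = 2.317 − (1.3103 + 0.085519 + 0.33950) = 0.58168 g → mol O = 0.58168 ÷ 15.999 = 0.036358 mol
Divide by the smallest (0.024238 mol): C 4.501, H 3.500, N 1.000, O 1.500
Multiplying each by 2 gives whole numbers: C 9.00, H 7.00, N 2.00, O 3.00

C9H7N2O3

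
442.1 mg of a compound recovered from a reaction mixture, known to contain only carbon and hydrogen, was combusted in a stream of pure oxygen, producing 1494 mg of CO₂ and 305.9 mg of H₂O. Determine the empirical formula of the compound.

CH

mol C = 1.494 g CO₂ ÷ 44.009 g/mol = 0.033948 mol
mol H = 2 × 0.3059 g H₂O ÷ 18.015 g/mol = 0.033961 mol
Divide by the smallest (0.033948 mol): C 1.000, H 1.000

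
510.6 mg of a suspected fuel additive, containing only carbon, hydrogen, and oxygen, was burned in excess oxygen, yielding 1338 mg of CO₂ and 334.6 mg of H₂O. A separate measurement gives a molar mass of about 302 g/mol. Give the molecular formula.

mol C = 1.338 g CO₂ ÷ 44.009 g/mol = 0.030403 mol
mol H = 2 × 0.3346 g H₂O ÷ 18.015 g/mol = 0.037147 mol
mass O = 0.5106 − (0.36517 + 0.037444) = 0.10799 g → mol O = 0.10799 ÷ 15.999 = 0.0067496 mol
Divide by the smallest (0.0067496 mol): C 4.504, H 5.504, O 1.000
Multiplying each by 2 gives whole numbers: C 9.01, H 11.01, O 2.00
Empirical formula: C9H11O2
Empirical-formula mass = 151.19 g/mol; 302 ÷ 151.19 ≈ 2, so the molecular formula is C18H22O4.

C18H22O4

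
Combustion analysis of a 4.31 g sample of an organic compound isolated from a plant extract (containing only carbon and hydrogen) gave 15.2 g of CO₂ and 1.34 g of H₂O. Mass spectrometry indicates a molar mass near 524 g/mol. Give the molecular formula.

C42H18

mol C = 15.2 g CO₂ ÷ 44.009 g/mol = 0.3454 mol
mol H = 2 × 1.34 g H₂O ÷ 18.015 g/mol = 0.1488 mol
Divide by the smallest (0.1488 mol): C 2.322, H 1.000
Multiplying each by 3 gives whole numbers: C 6.97, H 3.00
Empirical formula: C7H3
Empirical-formula mass = 87.10 g/mol; 524 ÷ 87.10 ≈ 6, so the molecular formula is C42H18.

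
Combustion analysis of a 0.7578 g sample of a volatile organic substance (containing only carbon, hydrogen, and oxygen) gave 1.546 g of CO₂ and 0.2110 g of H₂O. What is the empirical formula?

mol C = 1.546 g CO₂ ÷ 44.009 g/mol = 0.035129 mol
mol H = 2 × 0.2110 g H₂O ÷ 18.015 g/mol = 0.023425 mol
mass O = 0.7578 − (0.42194 + 0.023612) = 0.31225 g → mol O = 0.31225 ÷ 15.999 = 0.019517 mol
Divide by the smallest (0.019517 mol): C 1.800, H 1.200, O 1.000
Multiplying each by 5 gives whole numbers: C 9.00, H 6.00, O 5.00

C9H6O5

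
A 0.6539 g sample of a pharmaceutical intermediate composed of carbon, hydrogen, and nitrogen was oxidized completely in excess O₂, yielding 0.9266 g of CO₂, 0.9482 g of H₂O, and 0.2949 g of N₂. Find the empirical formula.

mol C = 0.9266 g CO₂ ÷ 44.009 g/mol = 0.021055 mol
mol H = 2 × 0.9482 g H₂O ÷ 18.015 g/mol = 0.10527 mol
mol N = 2 × 0.2949 g N₂ ÷ 28.014 g/mol = 0.021054 mol
Divide by the smallest (0.021054 mol): C 1.000, H 5.000, N 1.000

CH5N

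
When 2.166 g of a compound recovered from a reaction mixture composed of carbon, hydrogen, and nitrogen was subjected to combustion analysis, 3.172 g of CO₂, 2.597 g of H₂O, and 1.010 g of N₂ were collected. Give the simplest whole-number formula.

mol C = 3.172 g CO₂ ÷ 44.009 g/mol = 0.072076 mol
mol H = 2 × 2.597 g H₂O ÷ 18.015 g/mol = 0.28832 mol
mol N = 2 × 1.010 g N₂ ÷ 28.014 g/mol = 0.072107 mol
Divide by the smallest (0.072076 mol): C 1.000, H 4.000, N 1.000

CH4N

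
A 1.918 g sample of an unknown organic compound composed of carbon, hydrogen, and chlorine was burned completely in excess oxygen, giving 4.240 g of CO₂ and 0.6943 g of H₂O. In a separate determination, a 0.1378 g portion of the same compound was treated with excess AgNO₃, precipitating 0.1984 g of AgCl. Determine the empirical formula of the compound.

mol C = 4.240 g CO₂ ÷ 44.009 g/mol = 0.096344 mol
mol H = 2 × 0.6943 g H₂O ÷ 18.015 g/mol = 0.077080 mol
From the AgCl data: mol Cl per gram of compound = (0.1984 ÷ 143.318) ÷ 0.1378 = 0.010046 mol/g, so in the 1.918 g combustion sample mol Cl = 0.019268 mol
Divide by the smallest (0.019268 mol): C 5.000, H 4.000, Cl 1.000

C5H4Cl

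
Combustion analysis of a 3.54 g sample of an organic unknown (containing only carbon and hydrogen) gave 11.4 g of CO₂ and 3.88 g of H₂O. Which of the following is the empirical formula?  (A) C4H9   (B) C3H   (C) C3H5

(C) C3H5

mol C = 11.4 g CO₂ ÷ 44.009 g/mol = 0.2590 mol
mol H = 2 × 3.88 g H₂O ÷ 18.015 g/mol = 0.4308 mol
Divide by the smallest (0.2590 mol): C 1.000, H 1.663
Multiplying each by 3 gives whole numbers: C 3.00, H 4.99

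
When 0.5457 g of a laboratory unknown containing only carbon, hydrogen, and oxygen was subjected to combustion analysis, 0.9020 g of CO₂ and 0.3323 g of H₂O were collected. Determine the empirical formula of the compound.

C5H9O4

mol C = 0.9020 g CO₂ ÷ 44.009 g/mol = 0.020496 mol
mol H = 2 × 0.3323 g H₂O ÷ 18.015 g/mol = 0.036891 mol
mass O = 0.5457 − (0.24618 + 0.037187) = 0.26234 g → mol O = 0.26234 ÷ 15.999 = 0.016397 mol
Divide by the smallest (0.016397 mol): C 1.250, H 2.250, O 1.000
Multiplying each by 4 gives whole numbers: C 5.00, H 9.00, O 4.00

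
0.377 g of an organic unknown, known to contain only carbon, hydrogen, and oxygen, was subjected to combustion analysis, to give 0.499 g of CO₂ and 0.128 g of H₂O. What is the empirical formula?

C4H5O5

mol C = 0.499 g CO₂ ÷ 44.009 g/mol = 0.01134 mol
mol H = 2 × 0.128 g H₂O ÷ 18.015 g/mol = 0.01421 mol
mass O = 0.377 − (0.1362 + 0.01432) = 0.2265 g → mol O = 0.2265 ÷ 15.999 = 0.01416 mol
Divide by the smallest (0.01134 mol): C 1.000, H 1.253, O 1.249
Multiplying each by 4 gives whole numbers: C 4.00, H 5.01, O 4.99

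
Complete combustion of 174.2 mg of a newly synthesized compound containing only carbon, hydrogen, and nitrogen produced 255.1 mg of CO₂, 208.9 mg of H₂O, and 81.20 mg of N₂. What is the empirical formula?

CH4N

mol C = 0.2551 g CO₂ ÷ 44.009 g/mol = 0.0057965 mol
mol H = 2 × 0.2089 g H₂O ÷ 18.015 g/mol = 0.023192 mol
mol N = 2 × 0.08120 g N₂ ÷ 28.014 g/mol = 0.0057971 mol
Divide by the smallest (0.0057965 mol): C 1.000, H 4.001, N 1.000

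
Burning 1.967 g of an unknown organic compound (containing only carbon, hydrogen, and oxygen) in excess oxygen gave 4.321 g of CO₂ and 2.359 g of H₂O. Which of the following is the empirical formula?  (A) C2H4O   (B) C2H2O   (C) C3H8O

mol C = 4.321 g CO₂ ÷ 44.009 g/mol = 0.098184 mol
mol H = 2 × 2.359 g H₂O ÷ 18.015 g/mol = 0.26189 mol
mass O = 1.967 − (1.1793 + 0.26399) = 0.52372 g → mol O = 0.52372 ÷ 15.999 = 0.032734 mol
Divide by the smallest (0.032734 mol): C 2.999, H 8.001, O 1.000

(C) C3H8O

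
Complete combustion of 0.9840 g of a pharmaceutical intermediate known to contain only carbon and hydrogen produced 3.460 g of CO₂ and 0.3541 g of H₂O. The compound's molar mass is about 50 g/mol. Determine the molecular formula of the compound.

mol C = 3.460 g CO₂ ÷ 44.009 g/mol = 0.078620 mol
mol H = 2 × 0.3541 g H₂O ÷ 18.015 g/mol = 0.039312 mol
Divide by the smallest (0.039312 mol): C 2.000, H 1.000
Empirical formula: C2H
Empirical-formula mass = 25.03 g/mol; 50 ÷ 25.03 ≈ 2, so the molecular formula is C4H2.

C4H2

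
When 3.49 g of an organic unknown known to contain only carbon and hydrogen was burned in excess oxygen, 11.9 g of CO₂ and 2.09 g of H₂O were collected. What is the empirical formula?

mol C = 11.9 g CO₂ ÷ 44.009 g/mol = 0.2704 mol
mol H = 2 × 2.09 g H₂O ÷ 18.015 g/mol = 0.2320 mol
Divide by the smallest (0.2320 mol): C 1.165, H 1.000
Multiplying each by 6 gives whole numbers: C 6.99, H 6.00

C7H6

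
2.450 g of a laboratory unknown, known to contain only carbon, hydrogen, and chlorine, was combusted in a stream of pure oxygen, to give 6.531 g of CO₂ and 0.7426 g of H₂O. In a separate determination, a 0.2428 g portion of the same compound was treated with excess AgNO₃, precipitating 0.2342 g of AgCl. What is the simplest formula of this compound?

C9H5Cl

mol C = 6.531 g CO₂ ÷ 44.009 g/mol = 0.14840 mol
mol H = 2 × 0.7426 g H₂O ÷ 18.015 g/mol = 0.082442 mol
From the AgCl data: mol Cl per gram of compound = (0.2342 ÷ 143.318) ÷ 0.2428 = 0.0067303 mol/g, so in the 2.450 g combustion sample mol Cl = 0.016489 mol
Divide by the smallest (0.016489 mol): C 9.000, H 5.000, Cl 1.000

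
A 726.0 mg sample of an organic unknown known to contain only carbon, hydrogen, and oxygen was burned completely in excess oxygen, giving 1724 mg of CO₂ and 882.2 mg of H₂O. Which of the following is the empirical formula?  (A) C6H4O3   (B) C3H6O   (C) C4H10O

(C) C4H10O

mol C = 1.724 g CO₂ ÷ 44.009 g/mol = 0.039174 mol
mol H = 2 × 0.8822 g H₂O ÷ 18.015 g/mol = 0.097941 mol
mass O = 0.7260 − (0.47052 + 0.098724) = 0.15676 g → mol O = 0.15676 ÷ 15.999 = 0.0097981 mol
Divide by the smallest (0.0097981 mol): C 3.998, H 9.996, O 1.000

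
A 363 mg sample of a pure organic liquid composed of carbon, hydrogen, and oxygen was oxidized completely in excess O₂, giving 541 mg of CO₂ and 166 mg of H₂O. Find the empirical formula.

mol C = 0.541 g CO₂ ÷ 44.009 g/mol = 0.01229 mol
mol H = 2 × 0.166 g H₂O ÷ 18.015 g/mol = 0.01843 mol
mass O = 0.363 − (0.1477 + 0.01858) = 0.1968 g → mol O = 0.1968 ÷ 15.999 = 0.01230 mol
Divide by the smallest (0.01229 mol): C 1.000, H 1.499, O 1.000
Multiplying each by 2 gives whole numbers: C 2.00, H 3.00, O 2.00

C2H3O2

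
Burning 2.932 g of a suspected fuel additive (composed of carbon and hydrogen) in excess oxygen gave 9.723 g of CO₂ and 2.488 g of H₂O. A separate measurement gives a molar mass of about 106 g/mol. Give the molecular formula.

mol C = 9.723 g CO₂ ÷ 44.009 g/mol = 0.22093 mol
mol H = 2 × 2.488 g H₂O ÷ 18.015 g/mol = 0.27621 mol
Divide by the smallest (0.22093 mol): C 1.000, H 1.250
Multiplying each by 4 gives whole numbers: C 4.00, H 5.00
Empirical formula: C4H5
Empirical-formula mass = 53.08 g/mol; 106 ÷ 53.08 ≈ 2, so the molecular formula is C8H10.

C8H10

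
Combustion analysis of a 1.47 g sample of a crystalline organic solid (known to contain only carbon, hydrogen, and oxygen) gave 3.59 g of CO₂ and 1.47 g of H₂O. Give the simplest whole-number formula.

mol C = 3.59 g CO₂ ÷ 44.009 g/mol = 0.08157 mol
mol H = 2 × 1.47 g H₂O ÷ 18.015 g/mol = 0.1632 mol
mass O = 1.47 − (0.9798 + 0.1645) = 0.3257 g → mol O = 0.3257 ÷ 15.999 = 0.02036 mol
Divide by the smallest (0.02036 mol): C 4.007, H 8.016, O 1.000

C4H8O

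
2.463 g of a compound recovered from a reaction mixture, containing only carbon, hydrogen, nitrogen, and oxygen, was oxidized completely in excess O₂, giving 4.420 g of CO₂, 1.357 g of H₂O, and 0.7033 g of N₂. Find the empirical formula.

C4H6N2O

mol C = 4.420 g CO₂ ÷ 44.009 g/mol = 0.10043 mol
mol H = 2 × 1.357 g H₂O ÷ 18.015 g/mol = 0.15065 mol
mol N = 2 × 0.7033 g N₂ ÷ 28.014 g/mol = 0.050211 mol
mass O = 2.463 − (1.2063 + 0.15186 + 0.70330) = 0.40153 g → mol O = 0.40153 ÷ 15.999 = 0.025097 mol
Divide by the smallest (0.025097 mol): C 4.002, H 6.003, N 2.001, O 1.000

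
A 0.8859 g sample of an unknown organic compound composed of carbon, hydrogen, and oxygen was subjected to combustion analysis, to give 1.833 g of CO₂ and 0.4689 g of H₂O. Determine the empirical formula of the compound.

C4H5O2

mol C = 1.833 g CO₂ ÷ 44.009 g/mol = 0.041651 mol
mol H = 2 × 0.4689 g H₂O ÷ 18.015 g/mol = 0.052057 mol
mass O = 0.8859 − (0.50027 + 0.052473) = 0.33316 g → mol O = 0.33316 ÷ 15.999 = 0.020824 mol
Divide by the smallest (0.020824 mol): C 2.000, H 2.500, O 1.000
Multiplying each by 2 gives whole numbers: C 4.00, H 5.00, O 2.00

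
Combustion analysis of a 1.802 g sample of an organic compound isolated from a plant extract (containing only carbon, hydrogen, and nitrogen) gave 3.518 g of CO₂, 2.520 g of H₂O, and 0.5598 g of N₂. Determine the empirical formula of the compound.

C2H7N

mol C = 3.518 g CO₂ ÷ 44.009 g/mol = 0.079938 mol
mol H = 2 × 2.520 g H₂O ÷ 18.015 g/mol = 0.27977 mol
mol N = 2 × 0.5598 g N₂ ÷ 28.014 g/mol = 0.039966 mol
Divide by the smallest (0.039966 mol): C 2.000, H 7.000, N 1.000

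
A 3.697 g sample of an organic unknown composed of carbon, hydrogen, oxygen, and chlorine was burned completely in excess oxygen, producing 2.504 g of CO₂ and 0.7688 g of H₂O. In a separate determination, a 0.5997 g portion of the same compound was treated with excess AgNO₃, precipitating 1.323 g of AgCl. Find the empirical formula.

C2H3Cl2O2

mol C = 2.504 g CO₂ ÷ 44.009 g/mol = 0.056897 mol
mol H = 2 × 0.7688 g H₂O ÷ 18.015 g/mol = 0.085351 mol
From the AgCl data: mol Cl per gram of compound = (1.323 ÷ 143.318) ÷ 0.5997 = 0.015393 mol/g, so in the 3.697 g combustion sample mol Cl = 0.056908 mol
mass O = 3.697 − (0.68340 + 0.086034 + 2.0174) = 0.91018 g → mol O = 0.91018 ÷ 15.999 = 0.056890 mol
Divide by the smallest (0.056890 mol): C 1.000, H 1.500, Cl 1.000, O 1.000
Multiplying each by 2 gives whole numbers: C 2.00, H 3.00, Cl 2.00, O 2.00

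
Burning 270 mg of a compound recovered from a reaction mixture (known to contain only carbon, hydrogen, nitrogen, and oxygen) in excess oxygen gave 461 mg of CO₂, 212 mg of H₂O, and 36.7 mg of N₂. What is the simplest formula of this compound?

mol C = 0.461 g CO₂ ÷ 44.009 g/mol = 0.01048 mol
mol H = 2 × 0.212 g H₂O ÷ 18.015 g/mol = 0.02354 mol
mol N = 2 × 0.0367 g N₂ ÷ 28.014 g/mol = 0.002620 mol
mass O = 0.270 − (0.1258 + 0.02372 + 0.03670) = 0.08376 g → mol O = 0.08376 ÷ 15.999 = 0.005235 mol
Divide by the smallest (0.002620 mol): C 3.998, H 8.983, N 1.000, O 1.998

C4H9NO2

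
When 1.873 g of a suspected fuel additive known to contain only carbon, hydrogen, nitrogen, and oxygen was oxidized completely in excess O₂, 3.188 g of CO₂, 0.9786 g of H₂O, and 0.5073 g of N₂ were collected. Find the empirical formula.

mol C = 3.188 g CO₂ ÷ 44.009 g/mol = 0.072440 mol
mol H = 2 × 0.9786 g H₂O ÷ 18.015 g/mol = 0.10864 mol
mol N = 2 × 0.5073 g N₂ ÷ 28.014 g/mol = 0.036218 mol
mass O = 1.873 − (0.87007 + 0.10951 + 0.50730) = 0.38611 g → mol O = 0.38611 ÷ 15.999 = 0.024134 mol
Divide by the smallest (0.024134 mol): C 3.002, H 4.502, N 1.501, O 1.000
Multiplying each by 2 gives whole numbers: C 6.00, H 9.00, N 3.00, O 2.00

C6H9N3O2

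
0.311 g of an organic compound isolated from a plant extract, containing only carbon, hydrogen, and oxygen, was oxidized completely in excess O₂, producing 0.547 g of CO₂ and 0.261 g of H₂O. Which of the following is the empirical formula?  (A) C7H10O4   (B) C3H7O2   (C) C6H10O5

(B) C3H7O2

mol C = 0.547 g CO₂ ÷ 44.009 g/mol = 0.01243 mol
mol H = 2 × 0.261 g H₂O ÷ 18.015 g/mol = 0.02898 mol
mass O = 0.311 − (0.1493 + 0.02921) = 0.1325 g → mol O = 0.1325 ÷ 15.999 = 0.008282 mol
Divide by the smallest (0.008282 mol): C 1.501, H 3.499, O 1.000
Multiplying each by 2 gives whole numbers: C 3.00, H 7.00, O 2.00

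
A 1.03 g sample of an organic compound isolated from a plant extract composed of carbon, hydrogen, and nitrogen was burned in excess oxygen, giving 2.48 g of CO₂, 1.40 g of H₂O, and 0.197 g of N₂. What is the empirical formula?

mol C = 2.48 g CO₂ ÷ 44.009 g/mol = 0.05635 mol
mol H = 2 × 1.40 g H₂O ÷ 18.015 g/mol = 0.1554 mol
mol N = 2 × 0.197 g N₂ ÷ 28.014 g/mol = 0.01406 mol
Divide by the smallest (0.01406 mol): C 4.007, H 11.051, N 1.000

C4H11N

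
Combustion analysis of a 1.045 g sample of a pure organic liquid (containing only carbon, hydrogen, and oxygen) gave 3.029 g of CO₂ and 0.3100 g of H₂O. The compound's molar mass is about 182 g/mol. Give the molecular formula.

C12H6O2

mol C = 3.029 g CO₂ ÷ 44.009 g/mol = 0.068827 mol
mol H = 2 × 0.3100 g H₂O ÷ 18.015 g/mol = 0.034416 mol
mass O = 1.045 − (0.82668 + 0.034691) = 0.18363 g → mol O = 0.18363 ÷ 15.999 = 0.011478 mol
Divide by the smallest (0.011478 mol): C 5.997, H 2.999, O 1.000
Empirical formula: C6H3O
Empirical-formula mass = 91.09 g/mol; 182 ÷ 91.09 ≈ 2, so the molecular formula is C12H6O2.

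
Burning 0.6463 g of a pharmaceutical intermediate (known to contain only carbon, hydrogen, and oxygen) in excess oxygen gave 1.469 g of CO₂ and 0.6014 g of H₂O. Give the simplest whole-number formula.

C3H6O

mol C = 1.469 g CO₂ ÷ 44.009 g/mol = 0.033380 mol
mol H = 2 × 0.6014 g H₂O ÷ 18.015 g/mol = 0.066767 mol
mass O = 0.6463 − (0.40092 + 0.067301) = 0.17808 g → mol O = 0.17808 ÷ 15.999 = 0.011131 mol
Divide by the smallest (0.011131 mol): C 2.999, H 5.998, O 1.000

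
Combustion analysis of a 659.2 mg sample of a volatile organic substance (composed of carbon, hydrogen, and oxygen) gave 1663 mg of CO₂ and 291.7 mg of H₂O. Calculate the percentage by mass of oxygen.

26.20%

mol C = 1.663 g CO₂ ÷ 44.009 g/mol = 0.037788 mol
mol H = 2 × 0.2917 g H₂O ÷ 18.015 g/mol = 0.032384 mol
mass O = 0.6592 − (0.45387 + 0.032643) = 0.17269 g → mol O = 0.17269 ÷ 15.999 = 0.010794 mol
mass % O = 0.17269 g ÷ 0.6592 g × 100%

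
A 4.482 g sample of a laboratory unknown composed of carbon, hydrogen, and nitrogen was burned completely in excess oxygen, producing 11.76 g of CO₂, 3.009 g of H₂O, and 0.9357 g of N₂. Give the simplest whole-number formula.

C4H5N

mol C = 11.76 g CO₂ ÷ 44.009 g/mol = 0.26722 mol
mol H = 2 × 3.009 g H₂O ÷ 18.015 g/mol = 0.33405 mol
mol N = 2 × 0.9357 g N₂ ÷ 28.014 g/mol = 0.066802 mol
Divide by the smallest (0.066802 mol): C 4.000, H 5.001, N 1.000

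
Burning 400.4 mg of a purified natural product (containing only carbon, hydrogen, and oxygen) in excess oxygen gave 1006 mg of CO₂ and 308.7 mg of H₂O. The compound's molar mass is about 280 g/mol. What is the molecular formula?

C16H24O4

mol C = 1.006 g CO₂ ÷ 44.009 g/mol = 0.022859 mol
mol H = 2 × 0.3087 g H₂O ÷ 18.015 g/mol = 0.034271 mol
mass O = 0.4004 − (0.27456 + 0.034546) = 0.091295 g → mol O = 0.091295 ÷ 15.999 = 0.0057063 mol
Divide by the smallest (0.0057063 mol): C 4.006, H 6.006, O 1.000
Empirical formula: C4H6O
Empirical-formula mass = 70.09 g/mol; 280 ÷ 70.09 ≈ 4, so the molecular formula is C16H24O4.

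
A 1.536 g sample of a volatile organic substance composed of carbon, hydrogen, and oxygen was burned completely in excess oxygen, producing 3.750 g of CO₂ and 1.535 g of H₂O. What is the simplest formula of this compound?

C4H8O

mol C = 3.750 g CO₂ ÷ 44.009 g/mol = 0.085210 mol
mol H = 2 × 1.535 g H₂O ÷ 18.015 g/mol = 0.17041 mol
mass O = 1.536 − (1.0235 + 0.17178) = 0.34077 g → mol O = 0.34077 ÷ 15.999 = 0.021299 mol
Divide by the smallest (0.021299 mol): C 4.001, H 8.001, O 1.000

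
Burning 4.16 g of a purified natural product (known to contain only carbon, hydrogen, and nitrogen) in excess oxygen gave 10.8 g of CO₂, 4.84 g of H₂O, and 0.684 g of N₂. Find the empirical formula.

mol C = 10.8 g CO₂ ÷ 44.009 g/mol = 0.2454 mol
mol H = 2 × 4.84 g H₂O ÷ 18.015 g/mol = 0.5373 mol
mol N = 2 × 0.684 g N₂ ÷ 28.014 g/mol = 0.04883 mol
Divide by the smallest (0.04883 mol): C 5.025, H 11.003, N 1.000

C5H11N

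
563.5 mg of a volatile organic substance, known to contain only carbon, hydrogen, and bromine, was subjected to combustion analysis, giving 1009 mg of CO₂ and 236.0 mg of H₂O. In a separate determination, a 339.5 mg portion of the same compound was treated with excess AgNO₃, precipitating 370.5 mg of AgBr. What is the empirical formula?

C7H8Br

mol C = 1.009 g CO₂ ÷ 44.009 g/mol = 0.022927 mol
mol H = 2 × 0.2360 g H₂O ÷ 18.015 g/mol = 0.026200 mol
From the AgBr data: mol Br per gram of compound = (0.3705 ÷ 187.772) ÷ 0.3395 = 0.0058119 mol/g, so in the 0.5635 g combustion sample mol Br = 0.0032750 mol
Divide by the smallest (0.0032750 mol): C 7.001, H 8.000, Br 1.000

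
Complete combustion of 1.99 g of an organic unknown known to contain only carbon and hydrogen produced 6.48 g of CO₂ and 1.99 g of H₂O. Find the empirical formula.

C2H3

mol C = 6.48 g CO₂ ÷ 44.009 g/mol = 0.1472 mol
mol H = 2 × 1.99 g H₂O ÷ 18.015 g/mol = 0.2209 mol
Divide by the smallest (0.1472 mol): C 1.000, H 1.500
Multiplying each by 2 gives whole numbers: C 2.00, H 3.00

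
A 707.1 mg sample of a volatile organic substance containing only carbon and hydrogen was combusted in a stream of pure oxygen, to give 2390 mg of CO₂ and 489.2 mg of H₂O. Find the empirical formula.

mol C = 2.390 g CO₂ ÷ 44.009 g/mol = 0.054307 mol
mol H = 2 × 0.4892 g H₂O ÷ 18.015 g/mol = 0.054310 mol
Divide by the smallest (0.054307 mol): C 1.000, H 1.000

CH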